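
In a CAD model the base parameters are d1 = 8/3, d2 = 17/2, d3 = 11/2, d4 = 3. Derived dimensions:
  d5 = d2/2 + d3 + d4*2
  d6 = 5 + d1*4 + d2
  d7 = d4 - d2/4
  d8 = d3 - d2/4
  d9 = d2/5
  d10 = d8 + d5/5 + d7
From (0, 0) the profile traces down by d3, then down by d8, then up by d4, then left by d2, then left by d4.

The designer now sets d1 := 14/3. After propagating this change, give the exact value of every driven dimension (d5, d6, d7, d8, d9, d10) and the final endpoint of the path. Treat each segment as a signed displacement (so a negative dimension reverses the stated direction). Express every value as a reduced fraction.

Apply edit: d1 := 14/3
  d5 = d2/2 + d3 + d4*2 = 63/4
  d6 = 5 + d1*4 + d2 = 193/6
  d7 = d4 - d2/4 = 7/8
  d8 = d3 - d2/4 = 27/8
  d9 = d2/5 = 17/10
  d10 = d8 + d5/5 + d7 = 37/5
Walk from origin (0, 0):
  seg 1: down by d3 = 11/2 → (0, -11/2)
  seg 2: down by d8 = 27/8 → (0, -71/8)
  seg 3: up by d4 = 3 → (0, -47/8)
  seg 4: left by d2 = 17/2 → (-17/2, -47/8)
  seg 5: left by d4 = 3 → (-23/2, -47/8)

d5 = 63/4
d6 = 193/6
d7 = 7/8
d8 = 27/8
d9 = 17/10
d10 = 37/5
endpoint = (-23/2, -47/8)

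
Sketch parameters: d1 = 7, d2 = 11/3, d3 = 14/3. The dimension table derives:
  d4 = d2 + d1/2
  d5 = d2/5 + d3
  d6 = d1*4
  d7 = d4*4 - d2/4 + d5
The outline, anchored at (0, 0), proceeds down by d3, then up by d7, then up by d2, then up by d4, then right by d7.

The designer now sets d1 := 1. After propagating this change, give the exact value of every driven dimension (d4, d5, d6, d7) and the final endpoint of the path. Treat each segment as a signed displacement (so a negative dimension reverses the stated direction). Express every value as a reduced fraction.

Apply edit: d1 := 1
  d4 = d2 + d1/2 = 25/6
  d5 = d2/5 + d3 = 27/5
  d6 = d1*4 = 4
  d7 = d4*4 - d2/4 + d5 = 423/20
Walk from origin (0, 0):
  seg 1: down by d3 = 14/3 → (0, -14/3)
  seg 2: up by d7 = 423/20 → (0, 989/60)
  seg 3: up by d2 = 11/3 → (0, 403/20)
  seg 4: up by d4 = 25/6 → (0, 1459/60)
  seg 5: right by d7 = 423/20 → (423/20, 1459/60)

d4 = 25/6
d5 = 27/5
d6 = 4
d7 = 423/20
endpoint = (423/20, 1459/60)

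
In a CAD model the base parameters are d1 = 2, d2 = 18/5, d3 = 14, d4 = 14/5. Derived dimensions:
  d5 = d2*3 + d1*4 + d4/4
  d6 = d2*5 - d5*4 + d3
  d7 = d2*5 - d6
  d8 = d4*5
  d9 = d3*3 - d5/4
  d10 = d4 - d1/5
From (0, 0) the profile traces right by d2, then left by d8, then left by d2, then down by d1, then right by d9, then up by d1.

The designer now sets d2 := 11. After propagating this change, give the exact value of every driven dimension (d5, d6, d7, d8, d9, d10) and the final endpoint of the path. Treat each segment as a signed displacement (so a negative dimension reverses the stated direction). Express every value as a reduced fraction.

Apply edit: d2 := 11
  d5 = d2*3 + d1*4 + d4/4 = 417/10
  d6 = d2*5 - d5*4 + d3 = -489/5
  d7 = d2*5 - d6 = 764/5
  d8 = d4*5 = 14
  d9 = d3*3 - d5/4 = 1263/40
  d10 = d4 - d1/5 = 12/5
Walk from origin (0, 0):
  seg 1: right by d2 = 11 → (11, 0)
  seg 2: left by d8 = 14 → (-3, 0)
  seg 3: left by d2 = 11 → (-14, 0)
  seg 4: down by d1 = 2 → (-14, -2)
  seg 5: right by d9 = 1263/40 → (703/40, -2)
  seg 6: up by d1 = 2 → (703/40, 0)

d5 = 417/10
d6 = -489/5
d7 = 764/5
d8 = 14
d9 = 1263/40
d10 = 12/5
endpoint = (703/40, 0)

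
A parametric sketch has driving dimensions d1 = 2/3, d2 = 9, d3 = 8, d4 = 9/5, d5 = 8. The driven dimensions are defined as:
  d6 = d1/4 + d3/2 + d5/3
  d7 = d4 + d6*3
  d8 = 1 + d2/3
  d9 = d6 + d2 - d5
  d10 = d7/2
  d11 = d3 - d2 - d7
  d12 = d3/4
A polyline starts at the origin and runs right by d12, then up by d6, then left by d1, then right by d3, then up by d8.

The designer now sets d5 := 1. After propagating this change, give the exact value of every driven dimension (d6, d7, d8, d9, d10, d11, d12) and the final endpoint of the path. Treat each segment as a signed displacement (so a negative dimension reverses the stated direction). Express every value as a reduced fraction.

d6 = 9/2
d7 = 153/10
d8 = 4
d9 = 25/2
d10 = 153/20
d11 = -163/10
d12 = 2
endpoint = (28/3, 17/2)

Apply edit: d5 := 1
  d6 = d1/4 + d3/2 + d5/3 = 9/2
  d7 = d4 + d6*3 = 153/10
  d8 = 1 + d2/3 = 4
  d9 = d6 + d2 - d5 = 25/2
  d10 = d7/2 = 153/20
  d11 = d3 - d2 - d7 = -163/10
  d12 = d3/4 = 2
Walk from origin (0, 0):
  seg 1: right by d12 = 2 → (2, 0)
  seg 2: up by d6 = 9/2 → (2, 9/2)
  seg 3: left by d1 = 2/3 → (4/3, 9/2)
  seg 4: right by d3 = 8 → (28/3, 9/2)
  seg 5: up by d8 = 4 → (28/3, 17/2)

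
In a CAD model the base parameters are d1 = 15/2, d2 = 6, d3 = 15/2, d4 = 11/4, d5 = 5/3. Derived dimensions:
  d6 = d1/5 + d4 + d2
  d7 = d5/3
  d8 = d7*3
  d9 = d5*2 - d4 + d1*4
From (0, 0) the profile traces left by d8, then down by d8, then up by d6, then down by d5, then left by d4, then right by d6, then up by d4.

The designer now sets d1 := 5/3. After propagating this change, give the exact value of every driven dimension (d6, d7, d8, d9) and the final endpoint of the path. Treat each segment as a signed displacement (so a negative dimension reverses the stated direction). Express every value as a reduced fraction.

Apply edit: d1 := 5/3
  d6 = d1/5 + d4 + d2 = 109/12
  d7 = d5/3 = 5/9
  d8 = d7*3 = 5/3
  d9 = d5*2 - d4 + d1*4 = 29/4
Walk from origin (0, 0):
  seg 1: left by d8 = 5/3 → (-5/3, 0)
  seg 2: down by d8 = 5/3 → (-5/3, -5/3)
  seg 3: up by d6 = 109/12 → (-5/3, 89/12)
  seg 4: down by d5 = 5/3 → (-5/3, 23/4)
  seg 5: left by d4 = 11/4 → (-53/12, 23/4)
  seg 6: right by d6 = 109/12 → (14/3, 23/4)
  seg 7: up by d4 = 11/4 → (14/3, 17/2)

d6 = 109/12
d7 = 5/9
d8 = 5/3
d9 = 29/4
endpoint = (14/3, 17/2)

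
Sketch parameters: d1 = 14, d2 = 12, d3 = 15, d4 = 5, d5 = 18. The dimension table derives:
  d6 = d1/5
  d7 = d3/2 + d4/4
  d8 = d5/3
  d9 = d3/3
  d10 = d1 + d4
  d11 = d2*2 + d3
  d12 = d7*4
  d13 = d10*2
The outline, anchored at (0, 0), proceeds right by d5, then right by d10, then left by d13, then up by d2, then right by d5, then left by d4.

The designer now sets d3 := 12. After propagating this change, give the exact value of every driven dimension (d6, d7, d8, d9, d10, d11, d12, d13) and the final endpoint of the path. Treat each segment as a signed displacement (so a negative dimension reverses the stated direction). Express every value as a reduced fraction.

Apply edit: d3 := 12
  d6 = d1/5 = 14/5
  d7 = d3/2 + d4/4 = 29/4
  d8 = d5/3 = 6
  d9 = d3/3 = 4
  d10 = d1 + d4 = 19
  d11 = d2*2 + d3 = 36
  d12 = d7*4 = 29
  d13 = d10*2 = 38
Walk from origin (0, 0):
  seg 1: right by d5 = 18 → (18, 0)
  seg 2: right by d10 = 19 → (37, 0)
  seg 3: left by d13 = 38 → (-1, 0)
  seg 4: up by d2 = 12 → (-1, 12)
  seg 5: right by d5 = 18 → (17, 12)
  seg 6: left by d4 = 5 → (12, 12)

d6 = 14/5
d7 = 29/4
d8 = 6
d9 = 4
d10 = 19
d11 = 36
d12 = 29
d13 = 38
endpoint = (12, 12)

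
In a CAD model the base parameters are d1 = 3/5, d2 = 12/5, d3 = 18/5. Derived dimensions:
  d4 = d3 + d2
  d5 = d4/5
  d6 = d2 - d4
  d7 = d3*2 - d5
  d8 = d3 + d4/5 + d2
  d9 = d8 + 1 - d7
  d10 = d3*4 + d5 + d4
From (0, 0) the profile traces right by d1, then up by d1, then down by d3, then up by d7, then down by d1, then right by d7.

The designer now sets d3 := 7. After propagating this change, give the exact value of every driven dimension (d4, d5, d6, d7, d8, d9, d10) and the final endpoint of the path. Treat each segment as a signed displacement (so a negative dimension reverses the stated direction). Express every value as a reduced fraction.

Apply edit: d3 := 7
  d4 = d3 + d2 = 47/5
  d5 = d4/5 = 47/25
  d6 = d2 - d4 = -7
  d7 = d3*2 - d5 = 303/25
  d8 = d3 + d4/5 + d2 = 282/25
  d9 = d8 + 1 - d7 = 4/25
  d10 = d3*4 + d5 + d4 = 982/25
Walk from origin (0, 0):
  seg 1: right by d1 = 3/5 → (3/5, 0)
  seg 2: up by d1 = 3/5 → (3/5, 3/5)
  seg 3: down by d3 = 7 → (3/5, -32/5)
  seg 4: up by d7 = 303/25 → (3/5, 143/25)
  seg 5: down by d1 = 3/5 → (3/5, 128/25)
  seg 6: right by d7 = 303/25 → (318/25, 128/25)

d4 = 47/5
d5 = 47/25
d6 = -7
d7 = 303/25
d8 = 282/25
d9 = 4/25
d10 = 982/25
endpoint = (318/25, 128/25)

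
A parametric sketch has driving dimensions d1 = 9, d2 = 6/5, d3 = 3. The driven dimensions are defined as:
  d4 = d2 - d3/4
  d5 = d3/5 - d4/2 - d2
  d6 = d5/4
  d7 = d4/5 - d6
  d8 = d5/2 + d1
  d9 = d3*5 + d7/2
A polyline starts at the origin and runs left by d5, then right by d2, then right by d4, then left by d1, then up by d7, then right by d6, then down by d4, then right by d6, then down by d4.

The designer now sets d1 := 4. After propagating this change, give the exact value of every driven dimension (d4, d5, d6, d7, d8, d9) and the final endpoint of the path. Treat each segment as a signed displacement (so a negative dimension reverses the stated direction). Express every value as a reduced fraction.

d4 = 9/20
d5 = -33/40
d6 = -33/160
d7 = 237/800
d8 = 287/80
d9 = 24237/1600
endpoint = (-31/16, -483/800)

Apply edit: d1 := 4
  d4 = d2 - d3/4 = 9/20
  d5 = d3/5 - d4/2 - d2 = -33/40
  d6 = d5/4 = -33/160
  d7 = d4/5 - d6 = 237/800
  d8 = d5/2 + d1 = 287/80
  d9 = d3*5 + d7/2 = 24237/1600
Walk from origin (0, 0):
  seg 1: left by d5 = -33/40 → (33/40, 0)
  seg 2: right by d2 = 6/5 → (81/40, 0)
  seg 3: right by d4 = 9/20 → (99/40, 0)
  seg 4: left by d1 = 4 → (-61/40, 0)
  seg 5: up by d7 = 237/800 → (-61/40, 237/800)
  seg 6: right by d6 = -33/160 → (-277/160, 237/800)
  seg 7: down by d4 = 9/20 → (-277/160, -123/800)
  seg 8: right by d6 = -33/160 → (-31/16, -123/800)
  seg 9: down by d4 = 9/20 → (-31/16, -483/800)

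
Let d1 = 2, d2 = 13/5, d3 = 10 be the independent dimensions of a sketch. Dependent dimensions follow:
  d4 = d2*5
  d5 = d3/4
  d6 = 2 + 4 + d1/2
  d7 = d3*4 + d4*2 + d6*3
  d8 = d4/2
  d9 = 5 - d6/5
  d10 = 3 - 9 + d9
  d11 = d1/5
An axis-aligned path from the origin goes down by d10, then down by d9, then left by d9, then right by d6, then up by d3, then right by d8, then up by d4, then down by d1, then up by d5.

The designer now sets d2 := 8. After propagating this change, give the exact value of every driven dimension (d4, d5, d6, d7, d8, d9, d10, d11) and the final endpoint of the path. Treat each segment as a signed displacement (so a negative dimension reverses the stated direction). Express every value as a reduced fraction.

Apply edit: d2 := 8
  d4 = d2*5 = 40
  d5 = d3/4 = 5/2
  d6 = 2 + 4 + d1/2 = 7
  d7 = d3*4 + d4*2 + d6*3 = 141
  d8 = d4/2 = 20
  d9 = 5 - d6/5 = 18/5
  d10 = 3 - 9 + d9 = -12/5
  d11 = d1/5 = 2/5
Walk from origin (0, 0):
  seg 1: down by d10 = -12/5 → (0, 12/5)
  seg 2: down by d9 = 18/5 → (0, -6/5)
  seg 3: left by d9 = 18/5 → (-18/5, -6/5)
  seg 4: right by d6 = 7 → (17/5, -6/5)
  seg 5: up by d3 = 10 → (17/5, 44/5)
  seg 6: right by d8 = 20 → (117/5, 44/5)
  seg 7: up by d4 = 40 → (117/5, 244/5)
  seg 8: down by d1 = 2 → (117/5, 234/5)
  seg 9: up by d5 = 5/2 → (117/5, 493/10)

d4 = 40
d5 = 5/2
d6 = 7
d7 = 141
d8 = 20
d9 = 18/5
d10 = -12/5
d11 = 2/5
endpoint = (117/5, 493/10)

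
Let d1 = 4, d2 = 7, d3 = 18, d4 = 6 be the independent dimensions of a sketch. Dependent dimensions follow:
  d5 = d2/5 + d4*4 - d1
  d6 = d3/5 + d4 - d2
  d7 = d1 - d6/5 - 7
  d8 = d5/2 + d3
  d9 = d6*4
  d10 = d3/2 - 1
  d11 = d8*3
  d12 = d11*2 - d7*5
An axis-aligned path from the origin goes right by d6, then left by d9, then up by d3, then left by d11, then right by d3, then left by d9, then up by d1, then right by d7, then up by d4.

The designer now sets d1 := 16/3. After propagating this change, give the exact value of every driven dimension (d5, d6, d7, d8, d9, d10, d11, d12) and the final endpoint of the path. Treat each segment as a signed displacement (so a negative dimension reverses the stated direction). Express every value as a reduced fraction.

d5 = 301/15
d6 = 13/5
d7 = -164/75
d8 = 841/30
d9 = 52/5
d10 = 8
d11 = 841/10
d12 = 2687/15
endpoint = (-12973/150, 88/3)

Apply edit: d1 := 16/3
  d5 = d2/5 + d4*4 - d1 = 301/15
  d6 = d3/5 + d4 - d2 = 13/5
  d7 = d1 - d6/5 - 7 = -164/75
  d8 = d5/2 + d3 = 841/30
  d9 = d6*4 = 52/5
  d10 = d3/2 - 1 = 8
  d11 = d8*3 = 841/10
  d12 = d11*2 - d7*5 = 2687/15
Walk from origin (0, 0):
  seg 1: right by d6 = 13/5 → (13/5, 0)
  seg 2: left by d9 = 52/5 → (-39/5, 0)
  seg 3: up by d3 = 18 → (-39/5, 18)
  seg 4: left by d11 = 841/10 → (-919/10, 18)
  seg 5: right by d3 = 18 → (-739/10, 18)
  seg 6: left by d9 = 52/5 → (-843/10, 18)
  seg 7: up by d1 = 16/3 → (-843/10, 70/3)
  seg 8: right by d7 = -164/75 → (-12973/150, 70/3)
  seg 9: up by d4 = 6 → (-12973/150, 88/3)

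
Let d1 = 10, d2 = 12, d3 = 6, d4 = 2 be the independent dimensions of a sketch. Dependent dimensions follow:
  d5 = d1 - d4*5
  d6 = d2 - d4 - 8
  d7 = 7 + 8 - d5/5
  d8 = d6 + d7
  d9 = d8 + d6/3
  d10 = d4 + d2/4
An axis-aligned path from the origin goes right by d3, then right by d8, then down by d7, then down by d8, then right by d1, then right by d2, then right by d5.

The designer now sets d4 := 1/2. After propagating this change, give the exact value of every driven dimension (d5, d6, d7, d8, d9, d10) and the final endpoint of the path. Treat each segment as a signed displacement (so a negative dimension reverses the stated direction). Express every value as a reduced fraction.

d5 = 15/2
d6 = 7/2
d7 = 27/2
d8 = 17
d9 = 109/6
d10 = 7/2
endpoint = (105/2, -61/2)

Apply edit: d4 := 1/2
  d5 = d1 - d4*5 = 15/2
  d6 = d2 - d4 - 8 = 7/2
  d7 = 7 + 8 - d5/5 = 27/2
  d8 = d6 + d7 = 17
  d9 = d8 + d6/3 = 109/6
  d10 = d4 + d2/4 = 7/2
Walk from origin (0, 0):
  seg 1: right by d3 = 6 → (6, 0)
  seg 2: right by d8 = 17 → (23, 0)
  seg 3: down by d7 = 27/2 → (23, -27/2)
  seg 4: down by d8 = 17 → (23, -61/2)
  seg 5: right by d1 = 10 → (33, -61/2)
  seg 6: right by d2 = 12 → (45, -61/2)
  seg 7: right by d5 = 15/2 → (105/2, -61/2)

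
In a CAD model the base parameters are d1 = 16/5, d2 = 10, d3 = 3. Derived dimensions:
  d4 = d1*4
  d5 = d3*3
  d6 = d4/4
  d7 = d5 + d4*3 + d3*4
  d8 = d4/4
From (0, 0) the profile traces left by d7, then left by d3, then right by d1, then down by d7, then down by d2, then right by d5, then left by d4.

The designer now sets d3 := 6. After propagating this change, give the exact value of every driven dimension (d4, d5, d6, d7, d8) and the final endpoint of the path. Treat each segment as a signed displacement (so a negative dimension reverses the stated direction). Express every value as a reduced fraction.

d4 = 64/5
d5 = 18
d6 = 16/5
d7 = 402/5
d8 = 16/5
endpoint = (-78, -452/5)

Apply edit: d3 := 6
  d4 = d1*4 = 64/5
  d5 = d3*3 = 18
  d6 = d4/4 = 16/5
  d7 = d5 + d4*3 + d3*4 = 402/5
  d8 = d4/4 = 16/5
Walk from origin (0, 0):
  seg 1: left by d7 = 402/5 → (-402/5, 0)
  seg 2: left by d3 = 6 → (-432/5, 0)
  seg 3: right by d1 = 16/5 → (-416/5, 0)
  seg 4: down by d7 = 402/5 → (-416/5, -402/5)
  seg 5: down by d2 = 10 → (-416/5, -452/5)
  seg 6: right by d5 = 18 → (-326/5, -452/5)
  seg 7: left by d4 = 64/5 → (-78, -452/5)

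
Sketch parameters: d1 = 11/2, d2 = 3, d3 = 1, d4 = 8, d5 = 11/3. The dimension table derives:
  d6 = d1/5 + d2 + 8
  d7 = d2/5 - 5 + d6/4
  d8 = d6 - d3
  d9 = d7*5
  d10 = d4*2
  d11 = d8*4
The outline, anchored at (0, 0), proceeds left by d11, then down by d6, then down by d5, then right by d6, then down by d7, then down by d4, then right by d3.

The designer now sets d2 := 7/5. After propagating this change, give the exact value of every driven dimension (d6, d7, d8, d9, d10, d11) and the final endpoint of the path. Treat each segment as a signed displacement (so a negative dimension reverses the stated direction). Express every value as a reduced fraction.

Apply edit: d2 := 7/5
  d6 = d1/5 + d2 + 8 = 21/2
  d7 = d2/5 - 5 + d6/4 = -419/200
  d8 = d6 - d3 = 19/2
  d9 = d7*5 = -419/40
  d10 = d4*2 = 16
  d11 = d8*4 = 38
Walk from origin (0, 0):
  seg 1: left by d11 = 38 → (-38, 0)
  seg 2: down by d6 = 21/2 → (-38, -21/2)
  seg 3: down by d5 = 11/3 → (-38, -85/6)
  seg 4: right by d6 = 21/2 → (-55/2, -85/6)
  seg 5: down by d7 = -419/200 → (-55/2, -7243/600)
  seg 6: down by d4 = 8 → (-55/2, -12043/600)
  seg 7: right by d3 = 1 → (-53/2, -12043/600)

d6 = 21/2
d7 = -419/200
d8 = 19/2
d9 = -419/40
d10 = 16
d11 = 38
endpoint = (-53/2, -12043/600)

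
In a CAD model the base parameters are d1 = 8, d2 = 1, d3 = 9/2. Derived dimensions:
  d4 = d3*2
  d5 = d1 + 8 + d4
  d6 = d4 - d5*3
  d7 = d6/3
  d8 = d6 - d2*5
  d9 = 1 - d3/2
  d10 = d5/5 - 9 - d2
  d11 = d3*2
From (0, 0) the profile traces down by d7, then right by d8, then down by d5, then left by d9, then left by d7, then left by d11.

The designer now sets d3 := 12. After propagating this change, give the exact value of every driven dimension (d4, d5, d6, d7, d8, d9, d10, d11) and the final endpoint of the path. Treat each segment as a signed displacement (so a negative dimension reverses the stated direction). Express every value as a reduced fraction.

Apply edit: d3 := 12
  d4 = d3*2 = 24
  d5 = d1 + 8 + d4 = 40
  d6 = d4 - d5*3 = -96
  d7 = d6/3 = -32
  d8 = d6 - d2*5 = -101
  d9 = 1 - d3/2 = -5
  d10 = d5/5 - 9 - d2 = -2
  d11 = d3*2 = 24
Walk from origin (0, 0):
  seg 1: down by d7 = -32 → (0, 32)
  seg 2: right by d8 = -101 → (-101, 32)
  seg 3: down by d5 = 40 → (-101, -8)
  seg 4: left by d9 = -5 → (-96, -8)
  seg 5: left by d7 = -32 → (-64, -8)
  seg 6: left by d11 = 24 → (-88, -8)

d4 = 24
d5 = 40
d6 = -96
d7 = -32
d8 = -101
d9 = -5
d10 = -2
d11 = 24
endpoint = (-88, -8)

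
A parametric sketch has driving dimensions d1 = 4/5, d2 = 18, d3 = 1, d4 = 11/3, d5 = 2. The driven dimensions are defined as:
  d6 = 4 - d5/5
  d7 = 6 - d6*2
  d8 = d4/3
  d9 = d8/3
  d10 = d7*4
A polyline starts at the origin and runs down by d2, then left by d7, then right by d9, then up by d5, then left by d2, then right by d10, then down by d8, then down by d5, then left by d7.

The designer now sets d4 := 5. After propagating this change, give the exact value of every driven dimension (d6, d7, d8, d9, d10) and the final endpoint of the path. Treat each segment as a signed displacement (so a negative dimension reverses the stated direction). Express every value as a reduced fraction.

Apply edit: d4 := 5
  d6 = 4 - d5/5 = 18/5
  d7 = 6 - d6*2 = -6/5
  d8 = d4/3 = 5/3
  d9 = d8/3 = 5/9
  d10 = d7*4 = -24/5
Walk from origin (0, 0):
  seg 1: down by d2 = 18 → (0, -18)
  seg 2: left by d7 = -6/5 → (6/5, -18)
  seg 3: right by d9 = 5/9 → (79/45, -18)
  seg 4: up by d5 = 2 → (79/45, -16)
  seg 5: left by d2 = 18 → (-731/45, -16)
  seg 6: right by d10 = -24/5 → (-947/45, -16)
  seg 7: down by d8 = 5/3 → (-947/45, -53/3)
  seg 8: down by d5 = 2 → (-947/45, -59/3)
  seg 9: left by d7 = -6/5 → (-893/45, -59/3)

d6 = 18/5
d7 = -6/5
d8 = 5/3
d9 = 5/9
d10 = -24/5
endpoint = (-893/45, -59/3)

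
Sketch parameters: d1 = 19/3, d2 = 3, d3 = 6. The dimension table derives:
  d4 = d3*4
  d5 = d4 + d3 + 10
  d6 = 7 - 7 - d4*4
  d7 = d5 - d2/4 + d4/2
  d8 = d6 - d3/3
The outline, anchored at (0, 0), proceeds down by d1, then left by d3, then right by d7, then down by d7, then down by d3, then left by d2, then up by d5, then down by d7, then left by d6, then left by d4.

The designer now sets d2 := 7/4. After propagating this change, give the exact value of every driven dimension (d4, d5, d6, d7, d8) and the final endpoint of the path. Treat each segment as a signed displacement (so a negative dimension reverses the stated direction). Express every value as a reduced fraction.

Apply edit: d2 := 7/4
  d4 = d3*4 = 24
  d5 = d4 + d3 + 10 = 40
  d6 = 7 - 7 - d4*4 = -96
  d7 = d5 - d2/4 + d4/2 = 825/16
  d8 = d6 - d3/3 = -98
Walk from origin (0, 0):
  seg 1: down by d1 = 19/3 → (0, -19/3)
  seg 2: left by d3 = 6 → (-6, -19/3)
  seg 3: right by d7 = 825/16 → (729/16, -19/3)
  seg 4: down by d7 = 825/16 → (729/16, -2779/48)
  seg 5: down by d3 = 6 → (729/16, -3067/48)
  seg 6: left by d2 = 7/4 → (701/16, -3067/48)
  seg 7: up by d5 = 40 → (701/16, -1147/48)
  seg 8: down by d7 = 825/16 → (701/16, -1811/24)
  seg 9: left by d6 = -96 → (2237/16, -1811/24)
  seg 10: left by d4 = 24 → (1853/16, -1811/24)

d4 = 24
d5 = 40
d6 = -96
d7 = 825/16
d8 = -98
endpoint = (1853/16, -1811/24)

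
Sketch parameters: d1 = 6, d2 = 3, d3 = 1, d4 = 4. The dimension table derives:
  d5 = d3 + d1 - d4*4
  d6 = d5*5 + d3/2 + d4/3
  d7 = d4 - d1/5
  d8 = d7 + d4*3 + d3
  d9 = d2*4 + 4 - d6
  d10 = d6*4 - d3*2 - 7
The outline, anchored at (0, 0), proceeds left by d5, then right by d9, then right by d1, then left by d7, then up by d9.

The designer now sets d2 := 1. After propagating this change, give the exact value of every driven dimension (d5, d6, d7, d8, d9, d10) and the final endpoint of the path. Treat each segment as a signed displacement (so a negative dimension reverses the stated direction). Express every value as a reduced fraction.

Apply edit: d2 := 1
  d5 = d3 + d1 - d4*4 = -9
  d6 = d5*5 + d3/2 + d4/3 = -259/6
  d7 = d4 - d1/5 = 14/5
  d8 = d7 + d4*3 + d3 = 79/5
  d9 = d2*4 + 4 - d6 = 307/6
  d10 = d6*4 - d3*2 - 7 = -545/3
Walk from origin (0, 0):
  seg 1: left by d5 = -9 → (9, 0)
  seg 2: right by d9 = 307/6 → (361/6, 0)
  seg 3: right by d1 = 6 → (397/6, 0)
  seg 4: left by d7 = 14/5 → (1901/30, 0)
  seg 5: up by d9 = 307/6 → (1901/30, 307/6)

d5 = -9
d6 = -259/6
d7 = 14/5
d8 = 79/5
d9 = 307/6
d10 = -545/3
endpoint = (1901/30, 307/6)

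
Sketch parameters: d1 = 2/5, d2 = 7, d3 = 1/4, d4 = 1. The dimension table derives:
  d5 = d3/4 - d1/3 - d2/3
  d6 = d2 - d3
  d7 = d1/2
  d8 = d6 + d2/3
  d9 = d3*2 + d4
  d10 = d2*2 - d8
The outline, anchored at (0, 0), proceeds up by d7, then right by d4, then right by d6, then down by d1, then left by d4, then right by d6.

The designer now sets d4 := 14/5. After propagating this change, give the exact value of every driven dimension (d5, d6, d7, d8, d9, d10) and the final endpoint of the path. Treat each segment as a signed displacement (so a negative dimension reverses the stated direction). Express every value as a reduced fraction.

d5 = -577/240
d6 = 27/4
d7 = 1/5
d8 = 109/12
d9 = 33/10
d10 = 59/12
endpoint = (27/2, -1/5)

Apply edit: d4 := 14/5
  d5 = d3/4 - d1/3 - d2/3 = -577/240
  d6 = d2 - d3 = 27/4
  d7 = d1/2 = 1/5
  d8 = d6 + d2/3 = 109/12
  d9 = d3*2 + d4 = 33/10
  d10 = d2*2 - d8 = 59/12
Walk from origin (0, 0):
  seg 1: up by d7 = 1/5 → (0, 1/5)
  seg 2: right by d4 = 14/5 → (14/5, 1/5)
  seg 3: right by d6 = 27/4 → (191/20, 1/5)
  seg 4: down by d1 = 2/5 → (191/20, -1/5)
  seg 5: left by d4 = 14/5 → (27/4, -1/5)
  seg 6: right by d6 = 27/4 → (27/2, -1/5)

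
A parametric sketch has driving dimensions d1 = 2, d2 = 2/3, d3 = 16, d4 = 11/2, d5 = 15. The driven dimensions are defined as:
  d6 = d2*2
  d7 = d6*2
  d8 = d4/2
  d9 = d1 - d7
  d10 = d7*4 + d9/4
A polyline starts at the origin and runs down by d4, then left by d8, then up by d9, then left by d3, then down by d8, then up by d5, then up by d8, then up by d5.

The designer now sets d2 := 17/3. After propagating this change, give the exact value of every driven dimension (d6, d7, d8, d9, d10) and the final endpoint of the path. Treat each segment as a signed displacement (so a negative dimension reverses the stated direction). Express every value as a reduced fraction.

d6 = 34/3
d7 = 68/3
d8 = 11/4
d9 = -62/3
d10 = 171/2
endpoint = (-75/4, 23/6)

Apply edit: d2 := 17/3
  d6 = d2*2 = 34/3
  d7 = d6*2 = 68/3
  d8 = d4/2 = 11/4
  d9 = d1 - d7 = -62/3
  d10 = d7*4 + d9/4 = 171/2
Walk from origin (0, 0):
  seg 1: down by d4 = 11/2 → (0, -11/2)
  seg 2: left by d8 = 11/4 → (-11/4, -11/2)
  seg 3: up by d9 = -62/3 → (-11/4, -157/6)
  seg 4: left by d3 = 16 → (-75/4, -157/6)
  seg 5: down by d8 = 11/4 → (-75/4, -347/12)
  seg 6: up by d5 = 15 → (-75/4, -167/12)
  seg 7: up by d8 = 11/4 → (-75/4, -67/6)
  seg 8: up by d5 = 15 → (-75/4, 23/6)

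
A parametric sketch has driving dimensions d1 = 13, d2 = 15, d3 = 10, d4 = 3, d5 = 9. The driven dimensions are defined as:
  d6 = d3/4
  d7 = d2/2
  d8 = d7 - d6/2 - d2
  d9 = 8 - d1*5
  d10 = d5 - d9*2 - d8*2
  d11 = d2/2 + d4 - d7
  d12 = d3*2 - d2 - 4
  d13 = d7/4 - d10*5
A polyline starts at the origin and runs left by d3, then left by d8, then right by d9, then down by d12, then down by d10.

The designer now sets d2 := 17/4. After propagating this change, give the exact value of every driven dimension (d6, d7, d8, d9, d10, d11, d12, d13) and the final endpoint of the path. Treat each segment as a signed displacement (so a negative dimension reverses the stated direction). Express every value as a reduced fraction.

d6 = 5/2
d7 = 17/8
d8 = -27/8
d9 = -57
d10 = 519/4
d11 = 3
d12 = 47/4
d13 = -20743/32
endpoint = (-509/8, -283/2)

Apply edit: d2 := 17/4
  d6 = d3/4 = 5/2
  d7 = d2/2 = 17/8
  d8 = d7 - d6/2 - d2 = -27/8
  d9 = 8 - d1*5 = -57
  d10 = d5 - d9*2 - d8*2 = 519/4
  d11 = d2/2 + d4 - d7 = 3
  d12 = d3*2 - d2 - 4 = 47/4
  d13 = d7/4 - d10*5 = -20743/32
Walk from origin (0, 0):
  seg 1: left by d3 = 10 → (-10, 0)
  seg 2: left by d8 = -27/8 → (-53/8, 0)
  seg 3: right by d9 = -57 → (-509/8, 0)
  seg 4: down by d12 = 47/4 → (-509/8, -47/4)
  seg 5: down by d10 = 519/4 → (-509/8, -283/2)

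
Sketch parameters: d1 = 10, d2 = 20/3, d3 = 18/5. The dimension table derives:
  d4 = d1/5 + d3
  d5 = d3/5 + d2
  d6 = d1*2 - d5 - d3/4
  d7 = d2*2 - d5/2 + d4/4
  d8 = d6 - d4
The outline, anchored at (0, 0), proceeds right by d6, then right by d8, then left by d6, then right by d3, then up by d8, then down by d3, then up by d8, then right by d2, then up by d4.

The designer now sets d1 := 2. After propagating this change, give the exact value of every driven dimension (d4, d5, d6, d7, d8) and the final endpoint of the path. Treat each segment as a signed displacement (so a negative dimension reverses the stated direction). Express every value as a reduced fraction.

d4 = 4
d5 = 554/75
d6 = -643/150
d7 = 266/25
d8 = -1243/150
endpoint = (99/50, -1213/75)

Apply edit: d1 := 2
  d4 = d1/5 + d3 = 4
  d5 = d3/5 + d2 = 554/75
  d6 = d1*2 - d5 - d3/4 = -643/150
  d7 = d2*2 - d5/2 + d4/4 = 266/25
  d8 = d6 - d4 = -1243/150
Walk from origin (0, 0):
  seg 1: right by d6 = -643/150 → (-643/150, 0)
  seg 2: right by d8 = -1243/150 → (-943/75, 0)
  seg 3: left by d6 = -643/150 → (-1243/150, 0)
  seg 4: right by d3 = 18/5 → (-703/150, 0)
  seg 5: up by d8 = -1243/150 → (-703/150, -1243/150)
  seg 6: down by d3 = 18/5 → (-703/150, -1783/150)
  seg 7: up by d8 = -1243/150 → (-703/150, -1513/75)
  seg 8: right by d2 = 20/3 → (99/50, -1513/75)
  seg 9: up by d4 = 4 → (99/50, -1213/75)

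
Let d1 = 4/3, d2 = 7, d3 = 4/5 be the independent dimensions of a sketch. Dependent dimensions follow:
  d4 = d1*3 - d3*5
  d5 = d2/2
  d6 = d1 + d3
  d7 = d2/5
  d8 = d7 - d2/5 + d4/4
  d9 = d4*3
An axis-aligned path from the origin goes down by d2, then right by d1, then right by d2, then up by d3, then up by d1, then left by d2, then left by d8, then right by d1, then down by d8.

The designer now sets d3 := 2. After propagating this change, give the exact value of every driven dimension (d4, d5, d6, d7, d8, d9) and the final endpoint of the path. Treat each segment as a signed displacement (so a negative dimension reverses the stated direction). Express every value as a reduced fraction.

d4 = -6
d5 = 7/2
d6 = 10/3
d7 = 7/5
d8 = -3/2
d9 = -18
endpoint = (25/6, -13/6)

Apply edit: d3 := 2
  d4 = d1*3 - d3*5 = -6
  d5 = d2/2 = 7/2
  d6 = d1 + d3 = 10/3
  d7 = d2/5 = 7/5
  d8 = d7 - d2/5 + d4/4 = -3/2
  d9 = d4*3 = -18
Walk from origin (0, 0):
  seg 1: down by d2 = 7 → (0, -7)
  seg 2: right by d1 = 4/3 → (4/3, -7)
  seg 3: right by d2 = 7 → (25/3, -7)
  seg 4: up by d3 = 2 → (25/3, -5)
  seg 5: up by d1 = 4/3 → (25/3, -11/3)
  seg 6: left by d2 = 7 → (4/3, -11/3)
  seg 7: left by d8 = -3/2 → (17/6, -11/3)
  seg 8: right by d1 = 4/3 → (25/6, -11/3)
  seg 9: down by d8 = -3/2 → (25/6, -13/6)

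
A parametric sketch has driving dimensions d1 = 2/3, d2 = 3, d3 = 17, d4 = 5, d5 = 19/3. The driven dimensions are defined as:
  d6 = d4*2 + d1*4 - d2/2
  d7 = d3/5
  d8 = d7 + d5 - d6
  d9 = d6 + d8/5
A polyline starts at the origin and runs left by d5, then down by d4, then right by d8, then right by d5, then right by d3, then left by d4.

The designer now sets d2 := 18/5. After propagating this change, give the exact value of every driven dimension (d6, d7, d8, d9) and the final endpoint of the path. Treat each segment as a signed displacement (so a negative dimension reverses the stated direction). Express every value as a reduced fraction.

d6 = 163/15
d7 = 17/5
d8 = -17/15
d9 = 266/25
endpoint = (163/15, -5)

Apply edit: d2 := 18/5
  d6 = d4*2 + d1*4 - d2/2 = 163/15
  d7 = d3/5 = 17/5
  d8 = d7 + d5 - d6 = -17/15
  d9 = d6 + d8/5 = 266/25
Walk from origin (0, 0):
  seg 1: left by d5 = 19/3 → (-19/3, 0)
  seg 2: down by d4 = 5 → (-19/3, -5)
  seg 3: right by d8 = -17/15 → (-112/15, -5)
  seg 4: right by d5 = 19/3 → (-17/15, -5)
  seg 5: right by d3 = 17 → (238/15, -5)
  seg 6: left by d4 = 5 → (163/15, -5)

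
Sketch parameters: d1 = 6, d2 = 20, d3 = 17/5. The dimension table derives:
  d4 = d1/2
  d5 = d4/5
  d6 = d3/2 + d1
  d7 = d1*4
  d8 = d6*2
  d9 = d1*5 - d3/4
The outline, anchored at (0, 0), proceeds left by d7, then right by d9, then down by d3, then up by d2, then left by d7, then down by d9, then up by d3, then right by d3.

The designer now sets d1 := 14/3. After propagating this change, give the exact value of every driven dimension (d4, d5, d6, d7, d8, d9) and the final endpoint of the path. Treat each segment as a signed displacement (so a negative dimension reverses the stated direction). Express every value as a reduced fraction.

Apply edit: d1 := 14/3
  d4 = d1/2 = 7/3
  d5 = d4/5 = 7/15
  d6 = d3/2 + d1 = 191/30
  d7 = d1*4 = 56/3
  d8 = d6*2 = 191/15
  d9 = d1*5 - d3/4 = 1349/60
Walk from origin (0, 0):
  seg 1: left by d7 = 56/3 → (-56/3, 0)
  seg 2: right by d9 = 1349/60 → (229/60, 0)
  seg 3: down by d3 = 17/5 → (229/60, -17/5)
  seg 4: up by d2 = 20 → (229/60, 83/5)
  seg 5: left by d7 = 56/3 → (-297/20, 83/5)
  seg 6: down by d9 = 1349/60 → (-297/20, -353/60)
  seg 7: up by d3 = 17/5 → (-297/20, -149/60)
  seg 8: right by d3 = 17/5 → (-229/20, -149/60)

d4 = 7/3
d5 = 7/15
d6 = 191/30
d7 = 56/3
d8 = 191/15
d9 = 1349/60
endpoint = (-229/20, -149/60)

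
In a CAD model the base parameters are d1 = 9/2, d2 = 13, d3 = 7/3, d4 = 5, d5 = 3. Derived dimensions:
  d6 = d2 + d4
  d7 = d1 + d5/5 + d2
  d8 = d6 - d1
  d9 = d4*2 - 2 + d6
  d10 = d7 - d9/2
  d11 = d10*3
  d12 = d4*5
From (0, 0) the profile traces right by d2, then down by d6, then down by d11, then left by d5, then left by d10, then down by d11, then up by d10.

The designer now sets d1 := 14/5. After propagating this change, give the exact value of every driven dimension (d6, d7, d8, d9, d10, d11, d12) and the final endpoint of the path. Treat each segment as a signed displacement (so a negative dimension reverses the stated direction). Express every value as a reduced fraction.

d6 = 18
d7 = 82/5
d8 = 76/5
d9 = 26
d10 = 17/5
d11 = 51/5
d12 = 25
endpoint = (33/5, -35)

Apply edit: d1 := 14/5
  d6 = d2 + d4 = 18
  d7 = d1 + d5/5 + d2 = 82/5
  d8 = d6 - d1 = 76/5
  d9 = d4*2 - 2 + d6 = 26
  d10 = d7 - d9/2 = 17/5
  d11 = d10*3 = 51/5
  d12 = d4*5 = 25
Walk from origin (0, 0):
  seg 1: right by d2 = 13 → (13, 0)
  seg 2: down by d6 = 18 → (13, -18)
  seg 3: down by d11 = 51/5 → (13, -141/5)
  seg 4: left by d5 = 3 → (10, -141/5)
  seg 5: left by d10 = 17/5 → (33/5, -141/5)
  seg 6: down by d11 = 51/5 → (33/5, -192/5)
  seg 7: up by d10 = 17/5 → (33/5, -35)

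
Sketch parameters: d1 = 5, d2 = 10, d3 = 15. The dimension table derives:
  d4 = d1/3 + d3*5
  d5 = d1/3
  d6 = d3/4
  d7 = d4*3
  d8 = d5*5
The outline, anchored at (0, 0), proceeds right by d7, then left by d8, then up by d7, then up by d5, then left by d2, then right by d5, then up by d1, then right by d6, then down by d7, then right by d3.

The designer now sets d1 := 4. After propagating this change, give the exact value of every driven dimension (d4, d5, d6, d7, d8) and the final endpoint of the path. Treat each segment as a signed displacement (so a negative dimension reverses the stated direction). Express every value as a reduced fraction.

Apply edit: d1 := 4
  d4 = d1/3 + d3*5 = 229/3
  d5 = d1/3 = 4/3
  d6 = d3/4 = 15/4
  d7 = d4*3 = 229
  d8 = d5*5 = 20/3
Walk from origin (0, 0):
  seg 1: right by d7 = 229 → (229, 0)
  seg 2: left by d8 = 20/3 → (667/3, 0)
  seg 3: up by d7 = 229 → (667/3, 229)
  seg 4: up by d5 = 4/3 → (667/3, 691/3)
  seg 5: left by d2 = 10 → (637/3, 691/3)
  seg 6: right by d5 = 4/3 → (641/3, 691/3)
  seg 7: up by d1 = 4 → (641/3, 703/3)
  seg 8: right by d6 = 15/4 → (2609/12, 703/3)
  seg 9: down by d7 = 229 → (2609/12, 16/3)
  seg 10: right by d3 = 15 → (2789/12, 16/3)

d4 = 229/3
d5 = 4/3
d6 = 15/4
d7 = 229
d8 = 20/3
endpoint = (2789/12, 16/3)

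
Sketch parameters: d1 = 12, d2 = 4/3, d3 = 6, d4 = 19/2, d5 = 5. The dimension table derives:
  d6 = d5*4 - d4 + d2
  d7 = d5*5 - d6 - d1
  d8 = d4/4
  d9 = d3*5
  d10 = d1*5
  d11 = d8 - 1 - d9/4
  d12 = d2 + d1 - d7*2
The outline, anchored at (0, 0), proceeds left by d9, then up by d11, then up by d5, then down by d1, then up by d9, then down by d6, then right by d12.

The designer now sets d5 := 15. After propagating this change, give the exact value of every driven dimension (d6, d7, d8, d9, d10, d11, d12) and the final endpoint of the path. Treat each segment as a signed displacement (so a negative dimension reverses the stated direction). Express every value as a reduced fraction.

Apply edit: d5 := 15
  d6 = d5*4 - d4 + d2 = 311/6
  d7 = d5*5 - d6 - d1 = 67/6
  d8 = d4/4 = 19/8
  d9 = d3*5 = 30
  d10 = d1*5 = 60
  d11 = d8 - 1 - d9/4 = -49/8
  d12 = d2 + d1 - d7*2 = -9
Walk from origin (0, 0):
  seg 1: left by d9 = 30 → (-30, 0)
  seg 2: up by d11 = -49/8 → (-30, -49/8)
  seg 3: up by d5 = 15 → (-30, 71/8)
  seg 4: down by d1 = 12 → (-30, -25/8)
  seg 5: up by d9 = 30 → (-30, 215/8)
  seg 6: down by d6 = 311/6 → (-30, -599/24)
  seg 7: right by d12 = -9 → (-39, -599/24)

d6 = 311/6
d7 = 67/6
d8 = 19/8
d9 = 30
d10 = 60
d11 = -49/8
d12 = -9
endpoint = (-39, -599/24)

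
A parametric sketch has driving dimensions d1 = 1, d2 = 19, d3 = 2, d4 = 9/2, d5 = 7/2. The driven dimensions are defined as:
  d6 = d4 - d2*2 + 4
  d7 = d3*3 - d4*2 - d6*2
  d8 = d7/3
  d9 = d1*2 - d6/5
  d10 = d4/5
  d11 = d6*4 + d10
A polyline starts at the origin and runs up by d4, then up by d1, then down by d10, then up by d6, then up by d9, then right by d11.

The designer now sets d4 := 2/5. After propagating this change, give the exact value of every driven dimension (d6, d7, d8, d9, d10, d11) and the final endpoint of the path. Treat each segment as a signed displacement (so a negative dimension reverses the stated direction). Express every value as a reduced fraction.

Apply edit: d4 := 2/5
  d6 = d4 - d2*2 + 4 = -168/5
  d7 = d3*3 - d4*2 - d6*2 = 362/5
  d8 = d7/3 = 362/15
  d9 = d1*2 - d6/5 = 218/25
  d10 = d4/5 = 2/25
  d11 = d6*4 + d10 = -3358/25
Walk from origin (0, 0):
  seg 1: up by d4 = 2/5 → (0, 2/5)
  seg 2: up by d1 = 1 → (0, 7/5)
  seg 3: down by d10 = 2/25 → (0, 33/25)
  seg 4: up by d6 = -168/5 → (0, -807/25)
  seg 5: up by d9 = 218/25 → (0, -589/25)
  seg 6: right by d11 = -3358/25 → (-3358/25, -589/25)

d6 = -168/5
d7 = 362/5
d8 = 362/15
d9 = 218/25
d10 = 2/25
d11 = -3358/25
endpoint = (-3358/25, -589/25)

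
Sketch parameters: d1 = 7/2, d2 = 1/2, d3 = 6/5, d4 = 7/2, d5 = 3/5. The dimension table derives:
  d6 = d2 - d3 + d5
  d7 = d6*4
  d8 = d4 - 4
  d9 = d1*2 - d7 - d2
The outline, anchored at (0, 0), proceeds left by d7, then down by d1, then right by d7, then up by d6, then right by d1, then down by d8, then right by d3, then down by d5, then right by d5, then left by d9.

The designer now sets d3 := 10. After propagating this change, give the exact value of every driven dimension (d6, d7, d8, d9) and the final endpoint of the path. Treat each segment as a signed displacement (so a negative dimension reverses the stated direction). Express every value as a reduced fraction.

d6 = -89/10
d7 = -178/5
d8 = -1/2
d9 = 421/10
endpoint = (-28, -25/2)

Apply edit: d3 := 10
  d6 = d2 - d3 + d5 = -89/10
  d7 = d6*4 = -178/5
  d8 = d4 - 4 = -1/2
  d9 = d1*2 - d7 - d2 = 421/10
Walk from origin (0, 0):
  seg 1: left by d7 = -178/5 → (178/5, 0)
  seg 2: down by d1 = 7/2 → (178/5, -7/2)
  seg 3: right by d7 = -178/5 → (0, -7/2)
  seg 4: up by d6 = -89/10 → (0, -62/5)
  seg 5: right by d1 = 7/2 → (7/2, -62/5)
  seg 6: down by d8 = -1/2 → (7/2, -119/10)
  seg 7: right by d3 = 10 → (27/2, -119/10)
  seg 8: down by d5 = 3/5 → (27/2, -25/2)
  seg 9: right by d5 = 3/5 → (141/10, -25/2)
  seg 10: left by d9 = 421/10 → (-28, -25/2)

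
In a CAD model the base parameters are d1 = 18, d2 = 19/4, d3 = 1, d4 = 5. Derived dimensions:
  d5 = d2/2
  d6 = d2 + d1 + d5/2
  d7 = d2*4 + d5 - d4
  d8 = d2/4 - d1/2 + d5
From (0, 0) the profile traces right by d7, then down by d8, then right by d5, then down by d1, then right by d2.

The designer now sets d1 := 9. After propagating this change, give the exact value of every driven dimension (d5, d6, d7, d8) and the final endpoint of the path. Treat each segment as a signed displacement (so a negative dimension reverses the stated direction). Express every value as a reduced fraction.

d5 = 19/8
d6 = 239/16
d7 = 131/8
d8 = -15/16
endpoint = (47/2, -129/16)

Apply edit: d1 := 9
  d5 = d2/2 = 19/8
  d6 = d2 + d1 + d5/2 = 239/16
  d7 = d2*4 + d5 - d4 = 131/8
  d8 = d2/4 - d1/2 + d5 = -15/16
Walk from origin (0, 0):
  seg 1: right by d7 = 131/8 → (131/8, 0)
  seg 2: down by d8 = -15/16 → (131/8, 15/16)
  seg 3: right by d5 = 19/8 → (75/4, 15/16)
  seg 4: down by d1 = 9 → (75/4, -129/16)
  seg 5: right by d2 = 19/4 → (47/2, -129/16)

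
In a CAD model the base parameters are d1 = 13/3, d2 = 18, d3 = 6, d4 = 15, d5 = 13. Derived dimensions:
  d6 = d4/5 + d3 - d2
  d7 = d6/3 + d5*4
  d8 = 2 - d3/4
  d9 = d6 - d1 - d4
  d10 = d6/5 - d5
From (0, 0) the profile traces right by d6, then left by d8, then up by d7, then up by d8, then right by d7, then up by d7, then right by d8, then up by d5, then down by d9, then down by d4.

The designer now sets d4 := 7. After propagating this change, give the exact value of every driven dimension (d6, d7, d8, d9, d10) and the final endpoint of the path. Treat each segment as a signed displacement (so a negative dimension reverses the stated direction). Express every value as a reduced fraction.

d6 = -53/5
d7 = 727/15
d8 = 1/2
d9 = -329/15
d10 = -378/25
endpoint = (568/15, 3761/30)

Apply edit: d4 := 7
  d6 = d4/5 + d3 - d2 = -53/5
  d7 = d6/3 + d5*4 = 727/15
  d8 = 2 - d3/4 = 1/2
  d9 = d6 - d1 - d4 = -329/15
  d10 = d6/5 - d5 = -378/25
Walk from origin (0, 0):
  seg 1: right by d6 = -53/5 → (-53/5, 0)
  seg 2: left by d8 = 1/2 → (-111/10, 0)
  seg 3: up by d7 = 727/15 → (-111/10, 727/15)
  seg 4: up by d8 = 1/2 → (-111/10, 1469/30)
  seg 5: right by d7 = 727/15 → (1121/30, 1469/30)
  seg 6: up by d7 = 727/15 → (1121/30, 2923/30)
  seg 7: right by d8 = 1/2 → (568/15, 2923/30)
  seg 8: up by d5 = 13 → (568/15, 3313/30)
  seg 9: down by d9 = -329/15 → (568/15, 3971/30)
  seg 10: down by d4 = 7 → (568/15, 3761/30)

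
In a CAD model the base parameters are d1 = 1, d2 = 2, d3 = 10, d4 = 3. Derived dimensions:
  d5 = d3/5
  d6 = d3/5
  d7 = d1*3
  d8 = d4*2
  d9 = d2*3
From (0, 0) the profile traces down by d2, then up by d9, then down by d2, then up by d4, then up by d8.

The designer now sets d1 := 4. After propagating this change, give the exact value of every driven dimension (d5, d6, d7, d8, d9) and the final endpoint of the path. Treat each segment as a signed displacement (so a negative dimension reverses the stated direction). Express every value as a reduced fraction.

Apply edit: d1 := 4
  d5 = d3/5 = 2
  d6 = d3/5 = 2
  d7 = d1*3 = 12
  d8 = d4*2 = 6
  d9 = d2*3 = 6
Walk from origin (0, 0):
  seg 1: down by d2 = 2 → (0, -2)
  seg 2: up by d9 = 6 → (0, 4)
  seg 3: down by d2 = 2 → (0, 2)
  seg 4: up by d4 = 3 → (0, 5)
  seg 5: up by d8 = 6 → (0, 11)

d5 = 2
d6 = 2
d7 = 12
d8 = 6
d9 = 6
endpoint = (0, 11)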